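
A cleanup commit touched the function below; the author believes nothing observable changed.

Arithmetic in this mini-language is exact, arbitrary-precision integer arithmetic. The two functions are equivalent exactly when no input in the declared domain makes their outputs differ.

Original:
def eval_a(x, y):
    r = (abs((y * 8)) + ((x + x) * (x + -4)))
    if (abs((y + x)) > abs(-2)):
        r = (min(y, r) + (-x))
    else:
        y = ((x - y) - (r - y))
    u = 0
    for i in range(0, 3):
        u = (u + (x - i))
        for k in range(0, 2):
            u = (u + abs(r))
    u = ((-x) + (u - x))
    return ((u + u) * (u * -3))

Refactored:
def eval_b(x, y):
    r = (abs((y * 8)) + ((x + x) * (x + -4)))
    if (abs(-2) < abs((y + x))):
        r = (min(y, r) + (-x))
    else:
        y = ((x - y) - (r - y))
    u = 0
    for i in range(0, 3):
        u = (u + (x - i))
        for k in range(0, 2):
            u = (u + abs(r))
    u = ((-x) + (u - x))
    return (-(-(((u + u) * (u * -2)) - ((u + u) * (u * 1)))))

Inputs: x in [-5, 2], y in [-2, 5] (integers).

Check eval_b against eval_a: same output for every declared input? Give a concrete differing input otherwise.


This is a faithful refactor — constant usage differs; comparison usage differs; arithmetic usage differs, but the computed results match everywhere.
Spot check at x=1, y=2 — eval_a: r := 10 | (abs((y + x)) > abs(-2)): true | r := 1 | u := 0 | iter i=0: | u := 1 | iter k=0: | u := 2 | iter k=1: | u := 3 | iter i=1: | u := 3 | iter k=0: | u := 4 | iter k=1: | u := 5 | iter i=2: | u := 4 | iter k=0: | u := 5 | iter k=1: | u := 6 | u := 4 | result -96. eval_b: r := 10 | (abs(-2) < abs((y + x))): true | r := 1 | u := 0 | iter i=0: | u := 1 | iter k=0: | u := 2 | iter k=1: | u := 3 | iter i=1: | u := 3 | iter k=0: | u := 4 | iter k=1: | u := 5 | iter i=2: | u := 4 | iter k=0: | u := 5 | iter k=1: | u := 6 | u := 4 | result -96. Both give -96.
An exhaustive pass over the 64 declared inputs shows identical outputs.
verdict: equivalent


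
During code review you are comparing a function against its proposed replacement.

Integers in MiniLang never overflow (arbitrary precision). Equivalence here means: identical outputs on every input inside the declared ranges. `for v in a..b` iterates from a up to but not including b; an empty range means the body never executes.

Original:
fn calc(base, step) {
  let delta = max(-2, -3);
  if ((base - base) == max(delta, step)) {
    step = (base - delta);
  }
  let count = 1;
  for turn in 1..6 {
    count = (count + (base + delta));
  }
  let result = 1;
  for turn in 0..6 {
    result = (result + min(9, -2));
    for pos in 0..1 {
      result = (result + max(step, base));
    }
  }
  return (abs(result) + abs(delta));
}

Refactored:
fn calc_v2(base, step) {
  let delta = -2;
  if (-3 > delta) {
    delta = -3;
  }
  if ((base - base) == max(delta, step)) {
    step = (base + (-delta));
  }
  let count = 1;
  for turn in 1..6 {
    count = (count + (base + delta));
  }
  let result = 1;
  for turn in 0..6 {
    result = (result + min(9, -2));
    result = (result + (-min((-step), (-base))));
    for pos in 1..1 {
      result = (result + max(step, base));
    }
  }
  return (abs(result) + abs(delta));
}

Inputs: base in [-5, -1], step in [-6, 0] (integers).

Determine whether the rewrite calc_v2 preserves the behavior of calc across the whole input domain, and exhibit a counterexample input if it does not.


Differences: loop structure differs; also min/max/abs usage differs; also arithmetic usage differs; also statement counts differ; also branching structure differs; also constant usage differs; also comparison usage differs — yet all 35 inputs agree.
verdict: equivalent


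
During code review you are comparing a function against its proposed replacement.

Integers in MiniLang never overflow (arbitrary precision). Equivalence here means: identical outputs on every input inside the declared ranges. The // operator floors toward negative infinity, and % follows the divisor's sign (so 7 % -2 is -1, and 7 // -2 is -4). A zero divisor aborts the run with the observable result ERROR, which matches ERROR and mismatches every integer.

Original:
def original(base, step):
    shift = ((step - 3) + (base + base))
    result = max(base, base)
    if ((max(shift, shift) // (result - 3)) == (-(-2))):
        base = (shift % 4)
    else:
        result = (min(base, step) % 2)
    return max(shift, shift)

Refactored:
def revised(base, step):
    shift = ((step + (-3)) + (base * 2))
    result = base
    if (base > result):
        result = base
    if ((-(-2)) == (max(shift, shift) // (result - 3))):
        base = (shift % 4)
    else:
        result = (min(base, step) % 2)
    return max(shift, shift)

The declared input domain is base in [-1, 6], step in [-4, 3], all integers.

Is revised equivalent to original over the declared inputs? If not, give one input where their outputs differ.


Changes here: min/max/abs usage differs; also constant usage differs; also arithmetic usage differs; also branching structure differs; also statement counts differ; also comparison usage differs; the full 64-point sweep finds no disagreement.
verdict: equivalent


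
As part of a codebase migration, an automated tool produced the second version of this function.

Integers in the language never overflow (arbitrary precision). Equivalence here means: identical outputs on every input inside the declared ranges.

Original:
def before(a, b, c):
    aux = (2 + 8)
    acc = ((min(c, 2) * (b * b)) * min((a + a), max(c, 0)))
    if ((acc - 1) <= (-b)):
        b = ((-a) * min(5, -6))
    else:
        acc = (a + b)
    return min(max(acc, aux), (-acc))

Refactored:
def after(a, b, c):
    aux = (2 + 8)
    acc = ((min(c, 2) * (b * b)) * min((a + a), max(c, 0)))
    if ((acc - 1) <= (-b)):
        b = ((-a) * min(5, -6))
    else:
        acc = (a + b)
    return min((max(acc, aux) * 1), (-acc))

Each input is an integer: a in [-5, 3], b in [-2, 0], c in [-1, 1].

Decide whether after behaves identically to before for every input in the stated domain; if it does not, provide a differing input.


Behavior is preserved: although arithmetic usage differs, plus constant usage differs, the outputs never diverge.
One worked example (a=-3, b=-1, c=-1) — before: aux becomes 10; next acc becomes 6; next ((acc - 1) <= (-b)) evaluates to false; next acc becomes -4; next final value 4; after: aux becomes 10; next acc becomes 6; next ((acc - 1) <= (-b)) evaluates to false; next acc becomes -4; next final value 4; agreement on 4.
An exhaustive pass over the 81 declared inputs shows identical outputs.
verdict: equivalent


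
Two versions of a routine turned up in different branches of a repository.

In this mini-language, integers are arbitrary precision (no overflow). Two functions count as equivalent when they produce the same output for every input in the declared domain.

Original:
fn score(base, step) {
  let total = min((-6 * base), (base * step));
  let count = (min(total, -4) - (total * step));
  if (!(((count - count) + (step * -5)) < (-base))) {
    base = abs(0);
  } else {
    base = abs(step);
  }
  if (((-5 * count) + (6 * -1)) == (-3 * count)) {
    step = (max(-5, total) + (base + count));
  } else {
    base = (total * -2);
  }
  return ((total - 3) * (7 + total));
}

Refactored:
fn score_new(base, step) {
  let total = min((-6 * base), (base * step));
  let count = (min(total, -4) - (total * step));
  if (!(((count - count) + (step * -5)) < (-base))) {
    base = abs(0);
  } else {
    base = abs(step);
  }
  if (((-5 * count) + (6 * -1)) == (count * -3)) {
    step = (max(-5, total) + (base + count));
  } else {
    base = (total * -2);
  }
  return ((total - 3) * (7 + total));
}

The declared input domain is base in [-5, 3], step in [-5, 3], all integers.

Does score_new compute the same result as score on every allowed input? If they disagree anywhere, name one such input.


Behavior is preserved: although same computation, different form, the outputs never diverge.
Spot check at base=-1, step=-4 — score: total=4, then count=12, then (!(((count - count) + (step * -5)) < (-base))) is true, then base=0, then (((-5 * count) + (6 * -1)) == (-3 * count)) is false, then base=-8, then returns 11. score_new: total=4, then count=12, then (!(((count - count) + (step * -5)) < (-base))) is true, then base=0, then (((-5 * count) + (6 * -1)) == (count * -3)) is false, then base=-8, then returns 11. Both give 11.
Across all 81 domain points the two functions coincide.
verdict: equivalent


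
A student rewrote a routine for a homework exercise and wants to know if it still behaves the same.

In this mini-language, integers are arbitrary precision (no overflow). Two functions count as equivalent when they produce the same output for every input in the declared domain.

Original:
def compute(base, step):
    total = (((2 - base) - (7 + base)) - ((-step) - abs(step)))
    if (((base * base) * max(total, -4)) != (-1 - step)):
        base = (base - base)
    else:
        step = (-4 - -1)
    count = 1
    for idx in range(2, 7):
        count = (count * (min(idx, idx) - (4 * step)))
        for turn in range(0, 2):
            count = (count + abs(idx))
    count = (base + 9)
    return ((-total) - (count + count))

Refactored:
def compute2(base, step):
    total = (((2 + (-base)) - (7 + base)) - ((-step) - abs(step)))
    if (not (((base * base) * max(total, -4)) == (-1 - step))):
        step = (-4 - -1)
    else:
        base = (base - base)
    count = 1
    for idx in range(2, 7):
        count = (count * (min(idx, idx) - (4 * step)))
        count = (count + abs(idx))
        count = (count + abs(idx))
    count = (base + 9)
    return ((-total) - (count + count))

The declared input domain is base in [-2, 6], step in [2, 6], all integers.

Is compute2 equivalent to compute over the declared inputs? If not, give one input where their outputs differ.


At base=-2, step=2: compute gives -21, compute2 gives -17.
verdict: not equivalent; witness: base=-2, step=2


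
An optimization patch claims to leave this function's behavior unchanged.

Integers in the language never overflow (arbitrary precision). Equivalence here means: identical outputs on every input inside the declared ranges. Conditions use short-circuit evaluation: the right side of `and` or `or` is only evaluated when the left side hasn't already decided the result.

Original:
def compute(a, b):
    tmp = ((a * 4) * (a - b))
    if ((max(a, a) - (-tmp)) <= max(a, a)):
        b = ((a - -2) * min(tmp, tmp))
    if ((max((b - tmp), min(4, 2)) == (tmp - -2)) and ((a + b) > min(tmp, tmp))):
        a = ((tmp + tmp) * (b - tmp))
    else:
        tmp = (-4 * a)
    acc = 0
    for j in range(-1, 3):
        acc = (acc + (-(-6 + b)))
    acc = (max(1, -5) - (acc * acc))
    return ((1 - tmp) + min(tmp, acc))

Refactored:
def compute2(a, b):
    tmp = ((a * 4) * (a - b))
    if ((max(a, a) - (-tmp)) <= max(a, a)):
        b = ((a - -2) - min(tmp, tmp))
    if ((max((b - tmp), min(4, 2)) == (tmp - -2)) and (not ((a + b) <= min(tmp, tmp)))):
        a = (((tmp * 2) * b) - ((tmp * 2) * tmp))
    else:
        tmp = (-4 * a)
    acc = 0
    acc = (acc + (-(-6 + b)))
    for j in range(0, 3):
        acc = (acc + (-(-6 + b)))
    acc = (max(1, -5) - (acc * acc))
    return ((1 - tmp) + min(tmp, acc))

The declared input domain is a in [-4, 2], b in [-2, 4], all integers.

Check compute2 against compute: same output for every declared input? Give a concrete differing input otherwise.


Consider the input a=-1, b=-2.
compute: tmp = -4; ((max(a, a) - (-tmp)) <= max(a, a)) -> true; b = -4; ((max((b - tmp), min(4, 2)) == (tmp - -2)) and ((a + b) > min(tmp, tmp))) -> false; tmp = 4; acc = 0; [j=-1]; acc = 10; [j=0]; acc = 20; [j=1]; acc = 30; [j=2]; acc = 40; acc = -1599; return -1602
compute2: tmp = -4; ((max(a, a) - (-tmp)) <= max(a, a)) -> true; b = 5; ((max((b - tmp), min(4, 2)) == (tmp - -2)) and (not ((a + b) <= min(tmp, tmp)))) -> false; tmp = 4; acc = 0; acc = 1; [j=0]; acc = 2; [j=1]; acc = 3; [j=2]; acc = 4; acc = -15; return -18
-1602 vs -18 — the two versions disagree here.
verdict: not equivalent; witness: a=-1, b=-2


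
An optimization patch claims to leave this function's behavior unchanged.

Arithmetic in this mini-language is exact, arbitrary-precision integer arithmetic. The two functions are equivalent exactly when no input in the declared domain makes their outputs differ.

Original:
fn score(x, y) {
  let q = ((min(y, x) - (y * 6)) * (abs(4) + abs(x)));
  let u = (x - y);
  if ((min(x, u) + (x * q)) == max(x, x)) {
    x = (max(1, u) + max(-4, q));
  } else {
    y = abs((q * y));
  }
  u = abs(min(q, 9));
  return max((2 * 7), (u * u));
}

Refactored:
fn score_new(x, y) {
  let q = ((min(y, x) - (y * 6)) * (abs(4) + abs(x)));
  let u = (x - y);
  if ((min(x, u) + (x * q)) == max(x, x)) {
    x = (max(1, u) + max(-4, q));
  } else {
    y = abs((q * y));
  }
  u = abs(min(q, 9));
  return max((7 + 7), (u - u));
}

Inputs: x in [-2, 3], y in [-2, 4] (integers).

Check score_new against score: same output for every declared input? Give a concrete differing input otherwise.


The rewrite breaks on x=-2, y=-2, where the results are 81 and 14.
score: q=60, then u=0, then ((min(x, u) + (x * q)) == max(x, x)) is false, then y=120, then u=9, then returns 81
score_new: q=60, then u=0, then ((min(x, u) + (x * q)) == max(x, x)) is false, then y=120, then u=9, then returns 14
verdict: not equivalent; witness: x=-2, y=-2


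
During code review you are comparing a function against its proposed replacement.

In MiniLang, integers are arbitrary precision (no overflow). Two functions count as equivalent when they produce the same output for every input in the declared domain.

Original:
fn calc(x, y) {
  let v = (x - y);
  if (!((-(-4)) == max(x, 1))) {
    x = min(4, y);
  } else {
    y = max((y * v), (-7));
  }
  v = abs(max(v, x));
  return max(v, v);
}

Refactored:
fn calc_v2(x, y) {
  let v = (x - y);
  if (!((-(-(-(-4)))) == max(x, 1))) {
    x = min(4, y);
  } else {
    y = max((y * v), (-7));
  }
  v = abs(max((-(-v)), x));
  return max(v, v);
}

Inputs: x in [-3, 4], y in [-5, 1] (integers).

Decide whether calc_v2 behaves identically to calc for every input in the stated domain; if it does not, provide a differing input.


Behavior is preserved: although same computation, different form, the outputs never diverge.
Tracing x=1, y=-1: calc: v=2, then (!((-(-4)) == max(x, 1))) is true, then x=-1, then v=2, then returns 2 | calc_v2: v=2, then (!((-(-(-(-4)))) == max(x, 1))) is true, then x=-1, then v=2, then returns 2 — matching result 2.
An exhaustive pass over the 56 declared inputs shows identical outputs.
verdict: equivalent


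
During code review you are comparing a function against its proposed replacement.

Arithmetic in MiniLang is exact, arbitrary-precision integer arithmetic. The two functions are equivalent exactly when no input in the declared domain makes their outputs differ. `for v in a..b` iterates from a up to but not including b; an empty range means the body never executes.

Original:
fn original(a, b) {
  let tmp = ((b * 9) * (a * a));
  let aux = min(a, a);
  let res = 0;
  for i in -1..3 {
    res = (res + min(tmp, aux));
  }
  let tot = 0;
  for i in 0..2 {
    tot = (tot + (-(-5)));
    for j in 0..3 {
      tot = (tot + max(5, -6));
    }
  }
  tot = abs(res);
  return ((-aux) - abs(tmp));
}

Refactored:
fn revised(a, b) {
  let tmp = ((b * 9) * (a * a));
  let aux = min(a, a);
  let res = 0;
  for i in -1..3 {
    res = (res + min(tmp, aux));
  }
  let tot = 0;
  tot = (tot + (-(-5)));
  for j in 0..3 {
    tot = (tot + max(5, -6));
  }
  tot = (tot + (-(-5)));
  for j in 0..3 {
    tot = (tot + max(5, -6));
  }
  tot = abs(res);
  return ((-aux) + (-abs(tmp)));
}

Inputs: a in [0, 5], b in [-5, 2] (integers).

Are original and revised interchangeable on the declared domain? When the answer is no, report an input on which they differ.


Reading the diff, among the changes: min/max/abs usage differs; also arithmetic usage differs; also statement counts differ; also loop structure differs; also constant usage differs.
Tracing a=1, b=-4: original: tmp := -36 | aux := 1 | res := 0 | iter i=-1: | res := -36 | iter i=0: | res := -72 | iter i=1: | res := -108 | iter i=2: | res := -144 | tot := 0 | iter i=0: | tot := 5 | iter j=0: | tot := 10 | iter j=1: | tot := 15 | iter j=2: | tot := 20 | iter i=1: | tot := 25 | iter j=0: | tot := 30 | iter j=1: | tot := 35 | iter j=2: | tot := 40 | tot := 144 | result -37 | revised: tmp := -36 | aux := 1 | res := 0 | iter i=-1: | res := -36 | iter i=0: | res := -72 | iter i=1: | res := -108 | iter i=2: | res := -144 | tot := 0 | tot := 5 | iter j=0: | tot := 10 | iter j=1: | tot := 15 | iter j=2: | tot := 20 | tot := 25 | iter j=0: | tot := 30 | iter j=1: | tot := 35 | iter j=2: | tot := 40 | tot := 144 | result -37 — matching result -37.
Across all 48 domain points the two functions coincide.
verdict: equivalent


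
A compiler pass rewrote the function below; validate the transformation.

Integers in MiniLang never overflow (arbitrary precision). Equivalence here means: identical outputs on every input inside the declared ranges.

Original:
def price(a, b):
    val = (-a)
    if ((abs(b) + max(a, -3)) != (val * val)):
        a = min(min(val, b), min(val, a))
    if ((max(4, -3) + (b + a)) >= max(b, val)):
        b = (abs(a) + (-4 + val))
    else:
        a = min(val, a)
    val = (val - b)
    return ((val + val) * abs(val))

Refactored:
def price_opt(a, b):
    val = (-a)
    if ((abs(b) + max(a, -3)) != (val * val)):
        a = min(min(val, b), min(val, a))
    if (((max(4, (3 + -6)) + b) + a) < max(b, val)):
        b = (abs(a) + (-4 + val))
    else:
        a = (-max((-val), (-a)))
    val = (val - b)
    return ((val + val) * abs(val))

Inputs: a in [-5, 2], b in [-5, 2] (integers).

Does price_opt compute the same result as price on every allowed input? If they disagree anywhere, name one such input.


Not equivalent: a=-5, b=-5 separates them (200 vs -2).
price: val becomes 5; next ((abs(b) + max(a, -3)) != (val * val)) evaluates to true; next a becomes -5; next ((max(4, -3) + (b + a)) >= max(b, val)) evaluates to false; next a becomes -5; next val becomes 10; next final value 200
price_opt: val becomes 5; next ((abs(b) + max(a, -3)) != (val * val)) evaluates to true; next a becomes -5; next (((max(4, (3 + -6)) + b) + a) < max(b, val)) evaluates to true; next b becomes 6; next val becomes -1; next final value -2
verdict: not equivalent; witness: a=-5, b=-5


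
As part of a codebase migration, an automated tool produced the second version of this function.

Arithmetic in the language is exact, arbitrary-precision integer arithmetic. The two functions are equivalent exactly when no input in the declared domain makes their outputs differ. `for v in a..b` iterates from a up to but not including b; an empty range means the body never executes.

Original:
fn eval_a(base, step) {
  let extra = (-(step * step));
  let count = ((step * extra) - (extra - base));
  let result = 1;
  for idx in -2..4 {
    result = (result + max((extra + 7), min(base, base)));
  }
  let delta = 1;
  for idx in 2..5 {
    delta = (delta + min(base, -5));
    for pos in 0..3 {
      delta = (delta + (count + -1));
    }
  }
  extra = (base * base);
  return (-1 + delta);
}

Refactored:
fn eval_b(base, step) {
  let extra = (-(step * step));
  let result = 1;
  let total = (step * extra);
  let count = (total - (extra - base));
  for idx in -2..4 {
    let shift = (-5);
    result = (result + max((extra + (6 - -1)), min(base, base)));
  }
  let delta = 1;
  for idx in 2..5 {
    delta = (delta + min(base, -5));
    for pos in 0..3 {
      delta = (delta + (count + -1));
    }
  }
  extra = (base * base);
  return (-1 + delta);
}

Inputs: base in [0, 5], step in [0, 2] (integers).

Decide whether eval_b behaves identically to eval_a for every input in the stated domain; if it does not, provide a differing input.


Behavior is preserved: although statement counts differ, and local variable names differ, and arithmetic usage differs, and constant usage differs, the outputs never diverge.
Spot check at base=4, step=0 — eval_a: extra becomes 0; next count becomes 4; next result becomes 1; next at idx=-2:; next result becomes 8; next at idx=-1:; next result becomes 15; next at idx=0:; next result becomes 22; next at idx=1:; next result becomes 29; next at idx=2:; next result becomes 36; next at idx=3:; next result becomes 43; next delta becomes 1; next at idx=2:; next delta becomes -4; next at pos=0:; next delta becomes -1; next at pos=1:; next delta becomes 2; next at pos=2:; next delta becomes 5; next at idx=3:; next delta becomes 0; next at pos=0:; next delta becomes 3; next at pos=1:; next delta becomes 6; next at pos=2:; next delta becomes 9; next at idx=4:; next delta becomes 4; next at pos=0:; next delta becomes 7; next at pos=1:; next delta becomes 10; next at pos=2:; next delta becomes 13; next extra becomes 16; next final value 12. eval_b: extra becomes 0; next result becomes 1; next total becomes 0; next count becomes 4; next at idx=-2:; next shift becomes -5; next result becomes 8; next at idx=-1:; next shift becomes -5; next result becomes 15; next at idx=0:; next shift becomes -5; next result becomes 22; next at idx=1:; next shift becomes -5; next result becomes 29; next at idx=2:; next shift becomes -5; next result becomes 36; next at idx=3:; next shift becomes -5; next result becomes 43; next delta becomes 1; next at idx=2:; next delta becomes -4; next at pos=0:; next delta becomes -1; next at pos=1:; next delta becomes 2; next at pos=2:; next delta becomes 5; next at idx=3:; next delta becomes 0; next at pos=0:; next delta becomes 3; next at pos=1:; next delta becomes 6; next at pos=2:; next delta becomes 9; next at idx=4:; next delta becomes 4; next at pos=0:; next delta becomes 7; next at pos=1:; next delta becomes 10; next at pos=2:; next delta becomes 13; next extra becomes 16; next final value 12. Both give 12.
Sweeping the whole domain (18 inputs) finds no disagreement.
verdict: equivalent


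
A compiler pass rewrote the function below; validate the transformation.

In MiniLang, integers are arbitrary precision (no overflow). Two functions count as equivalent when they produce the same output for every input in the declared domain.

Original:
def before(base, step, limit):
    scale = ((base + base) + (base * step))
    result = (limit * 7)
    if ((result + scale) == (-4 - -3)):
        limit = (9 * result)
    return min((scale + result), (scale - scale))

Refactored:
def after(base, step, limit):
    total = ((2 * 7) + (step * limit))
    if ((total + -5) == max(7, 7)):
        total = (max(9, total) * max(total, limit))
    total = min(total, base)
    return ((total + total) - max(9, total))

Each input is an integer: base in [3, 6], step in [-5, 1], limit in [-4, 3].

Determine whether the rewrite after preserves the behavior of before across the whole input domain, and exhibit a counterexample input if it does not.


Consider the input base=3, step=-5, limit=-4.
before: scale becomes -9; next result becomes -28; next ((result + scale) == (-4 - -3)) evaluates to false; next final value -37
after: total becomes 34; next ((total + -5) == max(7, 7)) evaluates to false; next total becomes 3; next final value -3
-37 against -3: the behavior changed.
verdict: not equivalent; witness: base=3, step=-5, limit=-4


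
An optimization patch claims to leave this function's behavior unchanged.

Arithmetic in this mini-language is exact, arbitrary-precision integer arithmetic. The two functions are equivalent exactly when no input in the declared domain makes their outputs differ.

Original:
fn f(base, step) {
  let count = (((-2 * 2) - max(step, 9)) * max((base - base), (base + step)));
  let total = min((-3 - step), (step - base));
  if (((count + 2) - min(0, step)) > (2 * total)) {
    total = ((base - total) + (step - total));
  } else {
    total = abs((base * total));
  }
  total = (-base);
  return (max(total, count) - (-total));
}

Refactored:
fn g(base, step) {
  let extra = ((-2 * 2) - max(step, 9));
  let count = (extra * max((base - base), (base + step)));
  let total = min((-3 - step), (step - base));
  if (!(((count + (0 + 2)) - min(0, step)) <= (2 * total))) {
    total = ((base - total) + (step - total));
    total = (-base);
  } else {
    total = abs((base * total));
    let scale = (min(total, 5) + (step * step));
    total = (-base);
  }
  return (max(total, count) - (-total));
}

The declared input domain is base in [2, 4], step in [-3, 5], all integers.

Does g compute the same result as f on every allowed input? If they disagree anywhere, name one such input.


Reading the diff, among the changes: boolean connective usage differs, and arithmetic usage differs, and constant usage differs, and min/max/abs usage differs, and local variable names differ, and comparison usage differs, and statement counts differ.
Spot check at base=3, step=2 — f: count = -65; total = -5; (((count + 2) - min(0, step)) > (2 * total)) -> false; total = 15; total = -3; return -6. g: extra = -13; count = -65; total = -5; (!(((count + (0 + 2)) - min(0, step)) <= (2 * total))) -> false; total = 15; scale = 9; total = -3; return -6. Both give -6.
Checked all 27 inputs in the declared domain: the outputs agree on every one.
verdict: equivalent


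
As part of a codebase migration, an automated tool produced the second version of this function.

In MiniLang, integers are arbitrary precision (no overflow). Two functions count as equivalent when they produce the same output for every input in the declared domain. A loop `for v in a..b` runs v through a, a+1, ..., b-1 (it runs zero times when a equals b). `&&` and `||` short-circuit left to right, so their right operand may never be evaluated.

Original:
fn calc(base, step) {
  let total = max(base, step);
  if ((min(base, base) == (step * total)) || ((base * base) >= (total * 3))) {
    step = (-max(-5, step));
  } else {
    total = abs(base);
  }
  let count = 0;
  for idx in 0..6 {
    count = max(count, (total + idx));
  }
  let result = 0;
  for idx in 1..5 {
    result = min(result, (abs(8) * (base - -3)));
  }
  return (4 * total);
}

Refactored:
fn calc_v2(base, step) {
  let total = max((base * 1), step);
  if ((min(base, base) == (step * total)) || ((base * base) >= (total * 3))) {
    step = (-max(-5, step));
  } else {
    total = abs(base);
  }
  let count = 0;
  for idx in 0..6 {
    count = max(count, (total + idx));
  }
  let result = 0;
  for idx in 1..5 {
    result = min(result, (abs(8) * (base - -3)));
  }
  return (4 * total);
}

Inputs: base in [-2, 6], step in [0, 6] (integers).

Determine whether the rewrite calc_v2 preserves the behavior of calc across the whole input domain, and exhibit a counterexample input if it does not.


Behavior is preserved: although constant usage differs, plus arithmetic usage differs, the outputs never diverge.
Tracing base=5, step=4: calc: total = 5; ((min(base, base) == (step * total)) || ((base * base) >= (total * 3))) -> true; step = -4; count = 0; [idx=0]; count = 5; [idx=1]; count = 6; [idx=2]; count = 7; [idx=3]; count = 8; [idx=4]; count = 9; [idx=5]; count = 10; result = 0; [idx=1]; result = 0; [idx=2]; result = 0; [idx=3]; result = 0; [idx=4]; result = 0; return 20 | calc_v2: total = 5; ((min(base, base) == (step * total)) || ((base * base) >= (total * 3))) -> true; step = -4; count = 0; [idx=0]; count = 5; [idx=1]; count = 6; [idx=2]; count = 7; [idx=3]; count = 8; [idx=4]; count = 9; [idx=5]; count = 10; result = 0; [idx=1]; result = 0; [idx=2]; result = 0; [idx=3]; result = 0; [idx=4]; result = 0; return 20 — matching result 20.
Across all 63 domain points the two functions coincide.
verdict: equivalent


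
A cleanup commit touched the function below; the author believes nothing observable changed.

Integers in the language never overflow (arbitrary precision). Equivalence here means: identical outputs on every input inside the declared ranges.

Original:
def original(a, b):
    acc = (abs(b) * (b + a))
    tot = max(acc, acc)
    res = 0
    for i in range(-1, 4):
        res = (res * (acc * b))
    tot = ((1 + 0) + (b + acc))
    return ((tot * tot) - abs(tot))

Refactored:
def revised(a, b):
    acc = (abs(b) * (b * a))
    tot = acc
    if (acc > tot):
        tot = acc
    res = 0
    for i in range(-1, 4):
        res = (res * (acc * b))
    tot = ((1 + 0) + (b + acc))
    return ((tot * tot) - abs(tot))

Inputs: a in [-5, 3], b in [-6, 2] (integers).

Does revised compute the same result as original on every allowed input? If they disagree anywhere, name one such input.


Evaluate both at a=-5, b=-6.
original: acc = -66; tot = -66; res = 0; [i=-1]; res = 0; [i=0]; res = 0; [i=1]; res = 0; [i=2]; res = 0; [i=3]; res = 0; tot = -71; return 4970
revised: acc = 180; tot = 180; (acc > tot) -> false; res = 0; [i=-1]; res = 0; [i=0]; res = 0; [i=1]; res = 0; [i=2]; res = 0; [i=3]; res = 0; tot = 175; return 30450
4970 vs 30450 — the two versions disagree here.
verdict: not equivalent; witness: a=-5, b=-6


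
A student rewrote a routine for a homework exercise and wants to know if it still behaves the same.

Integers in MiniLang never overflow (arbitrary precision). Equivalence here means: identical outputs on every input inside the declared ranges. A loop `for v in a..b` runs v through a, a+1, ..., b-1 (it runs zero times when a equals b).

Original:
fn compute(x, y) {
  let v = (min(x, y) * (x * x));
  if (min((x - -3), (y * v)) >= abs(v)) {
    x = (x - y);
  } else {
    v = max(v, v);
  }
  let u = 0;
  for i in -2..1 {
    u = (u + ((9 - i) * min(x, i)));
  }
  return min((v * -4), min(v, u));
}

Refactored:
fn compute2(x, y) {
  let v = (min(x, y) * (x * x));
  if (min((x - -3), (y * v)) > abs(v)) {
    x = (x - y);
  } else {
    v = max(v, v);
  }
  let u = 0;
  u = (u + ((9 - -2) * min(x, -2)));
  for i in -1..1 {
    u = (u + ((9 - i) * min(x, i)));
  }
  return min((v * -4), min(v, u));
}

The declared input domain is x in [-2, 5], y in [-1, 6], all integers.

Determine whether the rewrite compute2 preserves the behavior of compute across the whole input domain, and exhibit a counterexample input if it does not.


On input x=-1, y=-1, compute returns -32 while compute2 returns -41.
verdict: not equivalent; witness: x=-1, y=-1


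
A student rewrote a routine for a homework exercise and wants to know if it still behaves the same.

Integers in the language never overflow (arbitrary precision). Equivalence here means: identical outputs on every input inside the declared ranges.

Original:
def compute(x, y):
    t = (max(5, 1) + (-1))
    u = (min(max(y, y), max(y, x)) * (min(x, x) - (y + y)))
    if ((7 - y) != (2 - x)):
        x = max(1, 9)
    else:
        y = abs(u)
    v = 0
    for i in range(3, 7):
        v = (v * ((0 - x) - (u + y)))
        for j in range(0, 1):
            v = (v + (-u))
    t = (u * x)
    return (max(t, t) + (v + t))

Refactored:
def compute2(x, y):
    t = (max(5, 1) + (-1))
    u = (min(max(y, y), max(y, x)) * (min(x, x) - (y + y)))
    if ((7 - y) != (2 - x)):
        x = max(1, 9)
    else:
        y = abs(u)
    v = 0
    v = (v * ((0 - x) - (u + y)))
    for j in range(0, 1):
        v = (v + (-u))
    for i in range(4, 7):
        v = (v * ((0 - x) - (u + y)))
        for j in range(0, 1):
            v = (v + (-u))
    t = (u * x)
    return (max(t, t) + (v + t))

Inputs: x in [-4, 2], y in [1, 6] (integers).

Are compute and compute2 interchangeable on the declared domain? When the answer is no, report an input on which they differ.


Comparing the listings, the differences include: statement counts differ; also loop structure differs; also constant usage differs; also arithmetic usage differs.
As a probe, take x=1, y=5: compute runs t := 4 | u := -45 | ((7 - y) != (2 - x)): true | x := 9 | v := 0 | iter i=3: | v := 0 | iter j=0: | v := 45 | iter i=4: | v := 1395 | iter j=0: | v := 1440 | iter i=5: | v := 44640 | iter j=0: | v := 44685 | iter i=6: | v := 1385235 | iter j=0: | v := 1385280 | t := -405 | result 1384470; compute2 runs t := 4 | u := -45 | ((7 - y) != (2 - x)): true | x := 9 | v := 0 | v := 0 | iter j=0: | v := 45 | iter i=4: | v := 1395 | iter j=0: | v := 1440 | iter i=5: | v := 44640 | iter j=0: | v := 44685 | iter i=6: | v := 1385235 | iter j=0: | v := 1385280 | t := -405 | result 1384470; both end at 1384470.
Sweeping the whole domain (42 inputs) finds no disagreement.
verdict: equivalent


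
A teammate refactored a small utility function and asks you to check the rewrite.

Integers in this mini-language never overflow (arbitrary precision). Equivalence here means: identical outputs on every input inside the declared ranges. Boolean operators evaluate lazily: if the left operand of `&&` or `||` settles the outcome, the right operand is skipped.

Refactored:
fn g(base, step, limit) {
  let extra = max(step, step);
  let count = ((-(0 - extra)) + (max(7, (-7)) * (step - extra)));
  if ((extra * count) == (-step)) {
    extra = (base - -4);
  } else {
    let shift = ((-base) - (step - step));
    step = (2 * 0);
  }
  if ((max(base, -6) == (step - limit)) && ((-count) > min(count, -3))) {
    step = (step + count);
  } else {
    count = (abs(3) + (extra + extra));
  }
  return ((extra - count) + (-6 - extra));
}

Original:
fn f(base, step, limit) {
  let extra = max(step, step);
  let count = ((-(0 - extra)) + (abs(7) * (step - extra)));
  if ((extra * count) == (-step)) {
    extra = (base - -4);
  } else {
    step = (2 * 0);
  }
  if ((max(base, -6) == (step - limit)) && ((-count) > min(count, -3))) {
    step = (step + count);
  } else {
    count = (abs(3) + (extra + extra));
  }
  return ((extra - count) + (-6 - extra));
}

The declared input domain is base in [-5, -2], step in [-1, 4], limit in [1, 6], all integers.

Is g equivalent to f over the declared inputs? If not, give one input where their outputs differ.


Equivalent — the differences include constant usage differs, statement counts differ, local variable names differ, arithmetic usage differs, min/max/abs usage differs, yet no declared input distinguishes the two.
As a probe, take base=-4, step=2, limit=3: f runs extra = 2; count = 2; ((extra * count) == (-step)) -> false; step = 0; ((max(base, -6) == (step - limit)) && ((-count) > min(count, -3))) -> false; count = 7; return -13; g runs extra = 2; count = 2; ((extra * count) == (-step)) -> false; shift = 4; step = 0; ((max(base, -6) == (step - limit)) && ((-count) > min(count, -3))) -> false; count = 7; return -13; both end at -13.
Sweeping the whole domain (144 inputs) finds no disagreement.
verdict: equivalent


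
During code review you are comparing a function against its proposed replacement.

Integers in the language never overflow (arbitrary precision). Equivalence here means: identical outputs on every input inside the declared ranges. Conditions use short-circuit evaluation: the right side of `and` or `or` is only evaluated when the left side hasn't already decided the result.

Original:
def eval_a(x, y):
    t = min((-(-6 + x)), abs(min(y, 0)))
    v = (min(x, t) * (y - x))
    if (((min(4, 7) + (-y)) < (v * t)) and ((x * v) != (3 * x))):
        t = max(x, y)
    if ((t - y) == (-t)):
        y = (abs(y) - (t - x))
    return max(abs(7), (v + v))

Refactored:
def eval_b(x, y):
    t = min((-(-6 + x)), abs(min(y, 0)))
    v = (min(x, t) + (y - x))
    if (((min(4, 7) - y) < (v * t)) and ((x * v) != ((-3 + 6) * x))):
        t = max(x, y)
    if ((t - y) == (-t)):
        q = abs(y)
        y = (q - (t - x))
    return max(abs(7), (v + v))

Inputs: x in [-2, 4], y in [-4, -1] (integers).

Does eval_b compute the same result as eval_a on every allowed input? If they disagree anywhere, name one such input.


These are not equivalent — on x=-2, y=-4 the outputs split (8 vs 7).
eval_a: t=4, then v=4, then (((min(4, 7) + (-y)) < (v * t)) and ((x * v) != (3 * x))) is true, then t=-2, then ((t - y) == (-t)) is true, then y=4, then returns 8
eval_b: t=4, then v=-4, then (((min(4, 7) - y) < (v * t)) and ((x * v) != ((-3 + 6) * x))) is false, then ((t - y) == (-t)) is false, then returns 7
verdict: not equivalent; witness: x=-2, y=-4


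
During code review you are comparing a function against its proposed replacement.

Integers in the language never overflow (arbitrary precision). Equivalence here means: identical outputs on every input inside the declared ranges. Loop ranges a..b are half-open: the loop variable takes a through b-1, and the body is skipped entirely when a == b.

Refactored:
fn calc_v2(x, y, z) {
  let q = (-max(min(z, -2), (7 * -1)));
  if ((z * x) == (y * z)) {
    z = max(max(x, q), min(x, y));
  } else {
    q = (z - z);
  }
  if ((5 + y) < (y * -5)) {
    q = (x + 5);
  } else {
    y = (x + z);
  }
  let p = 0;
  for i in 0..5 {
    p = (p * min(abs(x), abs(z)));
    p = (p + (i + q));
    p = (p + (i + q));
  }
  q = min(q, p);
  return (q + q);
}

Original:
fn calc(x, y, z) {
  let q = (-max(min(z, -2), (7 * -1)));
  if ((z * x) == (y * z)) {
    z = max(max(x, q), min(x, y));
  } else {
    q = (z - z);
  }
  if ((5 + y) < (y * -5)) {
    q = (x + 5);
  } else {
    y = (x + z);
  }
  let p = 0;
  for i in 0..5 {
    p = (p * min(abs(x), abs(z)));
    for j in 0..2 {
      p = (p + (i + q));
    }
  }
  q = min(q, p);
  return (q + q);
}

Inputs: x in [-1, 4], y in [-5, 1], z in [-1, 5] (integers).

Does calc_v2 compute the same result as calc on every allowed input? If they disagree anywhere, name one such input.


Behavior is preserved: although local variable names differ; also arithmetic usage differs; also loop structure differs, the outputs never diverge.
As a probe, take x=4, y=-3, z=5: calc runs q = 2; ((z * x) == (y * z)) -> false; q = 0; ((5 + y) < (y * -5)) -> true; q = 9; p = 0; [i=0]; p = 0; [j=0]; p = 9; [j=1]; p = 18; [i=1]; p = 72; [j=0]; p = 82; [j=1]; p = 92; [i=2]; p = 368; [j=0]; p = 379; [j=1]; p = 390; [i=3]; p = 1560; [j=0]; p = 1572; [j=1]; p = 1584; [i=4]; p = 6336; [j=0]; p = 6349; [j=1]; p = 6362; q = 9; return 18; calc_v2 runs q = 2; ((z * x) == (y * z)) -> false; q = 0; ((5 + y) < (y * -5)) -> true; q = 9; p = 0; [i=0]; p = 0; p = 9; p = 18; [i=1]; p = 72; p = 82; p = 92; [i=2]; p = 368; p = 379; p = 390; [i=3]; p = 1560; p = 1572; p = 1584; [i=4]; p = 6336; p = 6349; p = 6362; q = 9; return 18; both end at 18.
Sweeping the whole domain (294 inputs) finds no disagreement.
verdict: equivalent


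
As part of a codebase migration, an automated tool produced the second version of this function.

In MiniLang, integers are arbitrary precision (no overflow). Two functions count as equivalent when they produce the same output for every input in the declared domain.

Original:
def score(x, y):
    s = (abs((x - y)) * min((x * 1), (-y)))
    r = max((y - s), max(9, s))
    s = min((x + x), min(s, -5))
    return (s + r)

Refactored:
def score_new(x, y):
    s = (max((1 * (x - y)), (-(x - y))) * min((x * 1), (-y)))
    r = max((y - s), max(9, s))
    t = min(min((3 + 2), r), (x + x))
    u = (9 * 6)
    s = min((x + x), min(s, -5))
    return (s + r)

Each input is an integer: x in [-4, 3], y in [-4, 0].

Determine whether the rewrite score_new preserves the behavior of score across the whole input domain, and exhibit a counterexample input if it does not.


The two versions differ — the changes include constant usage differs, plus arithmetic usage differs, plus statement counts differ, plus min/max/abs usage differs, plus local variable names differ.
As a probe, take x=1, y=-4: score runs s becomes 5; next r becomes 9; next s becomes -5; next final value 4; score_new runs s becomes 5; next r becomes 9; next t becomes 2; next u becomes 54; next s becomes -5; next final value 4; both end at 4.
Sweeping the whole domain (40 inputs) finds no disagreement.
verdict: equivalent


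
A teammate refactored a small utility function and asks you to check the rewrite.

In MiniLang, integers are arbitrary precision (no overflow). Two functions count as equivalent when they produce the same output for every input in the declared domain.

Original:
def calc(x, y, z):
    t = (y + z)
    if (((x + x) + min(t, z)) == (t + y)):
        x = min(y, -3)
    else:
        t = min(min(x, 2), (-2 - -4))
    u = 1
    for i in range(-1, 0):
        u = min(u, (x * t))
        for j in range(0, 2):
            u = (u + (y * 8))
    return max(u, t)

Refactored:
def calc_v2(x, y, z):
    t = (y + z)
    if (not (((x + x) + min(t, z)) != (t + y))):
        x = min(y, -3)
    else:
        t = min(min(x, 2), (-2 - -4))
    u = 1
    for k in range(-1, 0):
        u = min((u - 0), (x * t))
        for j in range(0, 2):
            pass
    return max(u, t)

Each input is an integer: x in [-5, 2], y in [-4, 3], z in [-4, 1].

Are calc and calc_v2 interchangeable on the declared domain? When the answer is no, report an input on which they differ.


These are not equivalent — on x=-5, y=-4, z=-4 the outputs split (-5 vs 1).
calc: t=-8, then (((x + x) + min(t, z)) == (t + y)) is false, then t=-5, then u=1, then (i=-1), then u=1, then (j=0), then u=-31, then (j=1), then u=-63, then returns -5
calc_v2: t=-8, then (not (((x + x) + min(t, z)) != (t + y))) is false, then t=-5, then u=1, then (k=-1), then u=1, then (j=0), then (j=1), then returns 1
verdict: not equivalent; witness: x=-5, y=-4, z=-4
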